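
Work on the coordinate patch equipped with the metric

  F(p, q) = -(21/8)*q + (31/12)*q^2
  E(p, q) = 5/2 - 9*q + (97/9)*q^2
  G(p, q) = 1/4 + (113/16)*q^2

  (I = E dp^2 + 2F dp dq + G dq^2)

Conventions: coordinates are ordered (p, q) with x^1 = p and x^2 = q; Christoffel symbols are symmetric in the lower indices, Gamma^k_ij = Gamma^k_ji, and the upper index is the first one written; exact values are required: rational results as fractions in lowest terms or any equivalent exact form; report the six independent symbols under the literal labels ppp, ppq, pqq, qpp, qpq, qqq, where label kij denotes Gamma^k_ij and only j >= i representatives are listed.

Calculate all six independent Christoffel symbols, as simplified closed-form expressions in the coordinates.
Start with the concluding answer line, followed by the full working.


Answer: Gamma_ppp = (48112*q^3 - 68976*q^2 + 20412*q)/(120000*q^4 - 86400*q^3 + 23259*q^2 - 3888*q + 1080), Gamma_ppq = (43844*q^3 - 18306*q^2 + 1552*q - 648)/(40000*q^4 - 28800*q^3 + 7753*q^2 - 1296*q + 360), Gamma_pqq = (10509*q^3 + 744*q - 378)/(40000*q^4 - 28800*q^3 + 7753*q^2 - 1296*q + 360), Gamma_qpp = (-602176*q^3 + 754272*q^2 - 349632*q + 58320)/(360000*q^4 - 259200*q^3 + 69777*q^2 - 11664*q + 3240), Gamma_qpq = (-48112*q^3 + 68976*q^2 - 20412*q)/(120000*q^4 - 86400*q^3 + 23259*q^2 - 3888*q + 1080), Gamma_qqq = (36156*q^3 - 24894*q^2 + 6201*q)/(40000*q^4 - 28800*q^3 + 7753*q^2 - 1296*q + 360)

E = 5/2 - 9*q + (97/9)*q^2; F = -(21/8)*q + (31/12)*q^2; G = 1/4 + (113/16)*q^2
Gamma^k_ij = (1/2) g^{kl} (d_i g_jl + d_j g_il - d_l g_ij), with g^inv = (1/(EG-F^2)) [[G, -F], [-F, E]]
first partials: E_p = 0, E_q = -9 + (194/9)*q, F_p = 0, F_q = -21/8 + (31/6)*q, G_p = 0, G_q = (113/8)*q
D = EG - F^2 = 5/8 - (9/4)*q + (7753/576)*q^2 - 50*q^3 + (625/9)*q^4
expanded: Gamma^p_pp = (G E_p - 2F F_p + F E_q)/(2D), Gamma^p_pq = (G E_q - F G_p)/(2D), Gamma^p_qq = (2G F_q - G G_p - F G_q)/(2D), Gamma^q_pp = (2E F_p - E E_q - F E_p)/(2D), Gamma^q_pq = (E G_p - F E_q)/(2D), Gamma^q_qq = (E G_q - 2F F_q + F G_p)/(2D); substitute and cancel common factors


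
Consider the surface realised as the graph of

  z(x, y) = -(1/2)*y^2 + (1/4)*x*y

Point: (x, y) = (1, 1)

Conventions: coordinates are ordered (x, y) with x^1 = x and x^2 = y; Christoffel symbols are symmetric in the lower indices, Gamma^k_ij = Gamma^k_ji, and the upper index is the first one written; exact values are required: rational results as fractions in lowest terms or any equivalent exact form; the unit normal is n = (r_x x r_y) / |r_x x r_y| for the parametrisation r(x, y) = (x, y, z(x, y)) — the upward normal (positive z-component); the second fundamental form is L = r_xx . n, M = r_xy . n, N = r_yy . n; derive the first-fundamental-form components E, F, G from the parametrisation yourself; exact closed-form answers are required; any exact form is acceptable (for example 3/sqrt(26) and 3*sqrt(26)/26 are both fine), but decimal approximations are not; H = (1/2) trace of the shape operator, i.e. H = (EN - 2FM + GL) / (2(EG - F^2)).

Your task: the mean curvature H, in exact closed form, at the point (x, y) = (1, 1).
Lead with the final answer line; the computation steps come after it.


Answer: H = -31*sqrt(26)/676

z_x = 1/4, z_y = -3/4, z_xx = 0, z_xy = 1/4, z_yy = -1
E = 17/16, F = -3/16, G = 25/16; answer radicand W^2 = 13/8
unnormalised second-form numerators: l = 0, m = 1/4, n = -1; L = l/sqrt(13/8), and similarly M = m/sqrt(W^2), N = n/sqrt(W^2)
H = (E*n - 2*F*m + G*l) / (2*(EG - F^2)*sqrt(W^2)); E*n - 2*F*m + G*l = -31/32, EG - F^2 = 13/8, so H = (-31/104)/sqrt(13/8)


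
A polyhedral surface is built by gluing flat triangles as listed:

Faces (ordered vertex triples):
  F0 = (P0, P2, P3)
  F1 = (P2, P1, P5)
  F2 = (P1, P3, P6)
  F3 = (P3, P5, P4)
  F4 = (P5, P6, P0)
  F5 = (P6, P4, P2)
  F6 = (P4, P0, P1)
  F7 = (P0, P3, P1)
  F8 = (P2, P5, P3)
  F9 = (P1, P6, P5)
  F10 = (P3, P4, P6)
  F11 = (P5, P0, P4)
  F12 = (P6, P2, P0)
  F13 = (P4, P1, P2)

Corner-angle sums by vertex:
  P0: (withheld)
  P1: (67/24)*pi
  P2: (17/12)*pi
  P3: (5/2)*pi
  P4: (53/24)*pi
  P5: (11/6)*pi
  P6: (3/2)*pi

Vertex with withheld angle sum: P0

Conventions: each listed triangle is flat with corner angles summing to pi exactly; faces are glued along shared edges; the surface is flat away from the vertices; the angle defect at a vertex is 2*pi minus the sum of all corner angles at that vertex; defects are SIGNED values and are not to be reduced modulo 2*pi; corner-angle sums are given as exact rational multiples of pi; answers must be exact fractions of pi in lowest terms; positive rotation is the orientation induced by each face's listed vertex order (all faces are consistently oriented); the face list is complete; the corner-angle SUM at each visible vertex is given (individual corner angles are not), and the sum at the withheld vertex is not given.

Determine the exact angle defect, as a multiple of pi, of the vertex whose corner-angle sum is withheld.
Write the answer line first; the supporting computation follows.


Answer: defect(P0) = pi/4

V = 7, E = 21, F = 14; chi = V - E + F = 0
Gauss-Bonnet: total defect = 2*pi*chi = 0; visible defects sum to -pi/4


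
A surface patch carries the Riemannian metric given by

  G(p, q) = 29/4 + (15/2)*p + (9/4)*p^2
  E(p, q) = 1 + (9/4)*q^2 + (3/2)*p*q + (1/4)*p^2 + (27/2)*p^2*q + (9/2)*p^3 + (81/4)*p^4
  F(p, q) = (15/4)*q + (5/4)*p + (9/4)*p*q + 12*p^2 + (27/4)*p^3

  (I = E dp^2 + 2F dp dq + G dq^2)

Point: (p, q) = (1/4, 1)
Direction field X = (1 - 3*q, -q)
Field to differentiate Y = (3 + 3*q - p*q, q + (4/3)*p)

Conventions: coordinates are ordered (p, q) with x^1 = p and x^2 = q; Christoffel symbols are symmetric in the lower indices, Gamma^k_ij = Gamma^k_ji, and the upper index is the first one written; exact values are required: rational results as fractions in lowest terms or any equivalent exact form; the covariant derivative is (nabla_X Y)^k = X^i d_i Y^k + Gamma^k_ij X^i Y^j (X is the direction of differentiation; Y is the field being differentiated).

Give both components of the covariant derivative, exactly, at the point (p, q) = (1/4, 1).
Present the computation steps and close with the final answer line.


E = 4745/1024, F = 1403/256, G = 593/64 at the point
E_p = 671/64, E_q = 183/32, F_p = 689/64, F_q = 69/16, G_p = 69/8, G_q = 0
EG - F^2 = 13209/1024;  g^inv = (1024/13209) * [[593/64, -1403/256], [-1403/256, 4745/1024]]
first-kind symbols [ij,l] = (1/2)(d_i g_jl + d_j g_il - d_l g_ij): [pp,p] = E_p/2 = 671/128, [pp,q] = F_p - E_q/2 = 253/32, [pq,p] = E_q/2 = 183/64, [pq,q] = G_p/2 = 69/16, [qq,p] = F_q - G_p/2 = 0, [qq,q] = G_q/2 = 0
Gamma^p_ij = (G*[ij,p] - F*[ij,q])/(EG - F^2), Gamma^q_ij = (E*[ij,q] - F*[ij,p])/(EG - F^2)
Gamma_ppp = 5368/13209, Gamma_ppq = 976/4403, Gamma_pqq = 0, Gamma_qpp = 8096/13209, Gamma_qpq = 1472/4403, Gamma_qqq = 0
X = (-2, -1), Y = (23/4, 4/3) at the point

Answer: (nabla_X Y)^p = -128377/17612, (nabla_X Y)^q = -178705/13209


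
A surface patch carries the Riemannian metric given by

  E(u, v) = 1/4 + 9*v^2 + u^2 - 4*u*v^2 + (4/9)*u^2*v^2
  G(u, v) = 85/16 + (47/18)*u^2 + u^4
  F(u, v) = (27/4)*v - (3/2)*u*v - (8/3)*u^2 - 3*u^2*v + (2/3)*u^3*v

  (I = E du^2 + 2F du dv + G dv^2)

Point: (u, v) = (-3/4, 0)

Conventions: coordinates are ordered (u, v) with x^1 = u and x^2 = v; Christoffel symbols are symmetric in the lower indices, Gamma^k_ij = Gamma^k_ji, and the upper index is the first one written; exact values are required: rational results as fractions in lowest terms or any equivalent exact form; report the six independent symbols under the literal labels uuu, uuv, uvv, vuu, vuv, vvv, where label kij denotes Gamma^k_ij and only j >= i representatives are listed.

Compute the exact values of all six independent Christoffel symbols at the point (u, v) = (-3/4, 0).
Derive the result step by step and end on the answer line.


E = 13/16, F = -3/2, G = 1817/256 at the point
E_u = -3/2, E_v = 0, F_u = 4, F_v = 189/32, G_u = -269/48, G_v = 0
EG - F^2 = 14405/4096;  g^inv = (4096/14405) * [[1817/256, 3/2], [3/2, 13/16]]
first-kind symbols [ij,l] = (1/2)(d_i g_jl + d_j g_il - d_l g_ij): [uu,u] = E_u/2 = -3/4, [uu,v] = F_u - E_v/2 = 4, [uv,u] = E_v/2 = 0, [uv,v] = G_u/2 = -269/96, [vv,u] = F_v - G_u/2 = 209/24, [vv,v] = G_v/2 = 0
Gamma^u_ij = (G*[ij,u] - F*[ij,v])/(EG - F^2), Gamma^v_ij = (E*[ij,v] - F*[ij,u])/(EG - F^2)

Answer: Gamma_uuu = 2772/14405, Gamma_uuv = -17216/14405, Gamma_uvv = 759506/43215, Gamma_vuu = 8704/14405, Gamma_vuv = -27976/43215, Gamma_vvv = 53504/14405


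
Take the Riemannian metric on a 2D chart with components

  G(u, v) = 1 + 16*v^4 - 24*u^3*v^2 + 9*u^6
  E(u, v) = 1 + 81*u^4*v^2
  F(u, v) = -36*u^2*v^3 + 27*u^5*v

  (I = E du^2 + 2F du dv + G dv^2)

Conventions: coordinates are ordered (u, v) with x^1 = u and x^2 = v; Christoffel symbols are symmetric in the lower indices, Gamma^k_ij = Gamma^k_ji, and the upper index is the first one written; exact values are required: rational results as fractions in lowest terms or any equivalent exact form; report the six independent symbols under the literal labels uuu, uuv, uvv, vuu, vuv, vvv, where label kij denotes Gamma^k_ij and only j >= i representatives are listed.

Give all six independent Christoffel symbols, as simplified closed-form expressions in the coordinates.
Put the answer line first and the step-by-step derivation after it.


Answer: Gamma_uuu = 162*u^3*v^2/(9*u^6 + 81*u^4*v^2 - 24*u^3*v^2 + 16*v^4 + 1), Gamma_uuv = 81*u^4*v/(9*u^6 + 81*u^4*v^2 - 24*u^3*v^2 + 16*v^4 + 1), Gamma_uvv = -72*u^2*v^2/(9*u^6 + 81*u^4*v^2 - 24*u^3*v^2 + 16*v^4 + 1), Gamma_vuu = (54*u^4*v - 72*u*v^3)/(9*u^6 + 81*u^4*v^2 - 24*u^3*v^2 + 16*v^4 + 1), Gamma_vuv = (27*u^5 - 36*u^2*v^2)/(9*u^6 + 81*u^4*v^2 - 24*u^3*v^2 + 16*v^4 + 1), Gamma_vvv = (-24*u^3*v + 32*v^3)/(9*u^6 + 81*u^4*v^2 - 24*u^3*v^2 + 16*v^4 + 1)

E = 1 + 81*u^4*v^2; F = -36*u^2*v^3 + 27*u^5*v; G = 1 + 16*v^4 - 24*u^3*v^2 + 9*u^6
Gamma^k_ij = (1/2) g^{kl} (d_i g_jl + d_j g_il - d_l g_ij), with g^inv = (1/(EG-F^2)) [[G, -F], [-F, E]]
first partials: E_u = 324*u^3*v^2, E_v = 162*u^4*v, F_u = -72*u*v^3 + 135*u^4*v, F_v = -108*u^2*v^2 + 27*u^5, G_u = -72*u^2*v^2 + 54*u^5, G_v = 64*v^3 - 48*u^3*v
D = EG - F^2 = 1 + 16*v^4 - 24*u^3*v^2 + 81*u^4*v^2 + 9*u^6
expanded: Gamma^u_uu = (G E_u - 2F F_u + F E_v)/(2D), Gamma^u_uv = (G E_v - F G_u)/(2D), Gamma^u_vv = (2G F_v - G G_u - F G_v)/(2D), Gamma^v_uu = (2E F_u - E E_v - F E_u)/(2D), Gamma^v_uv = (E G_u - F E_v)/(2D), Gamma^v_vv = (E G_v - 2F F_v + F G_u)/(2D); substitute and cancel common factors


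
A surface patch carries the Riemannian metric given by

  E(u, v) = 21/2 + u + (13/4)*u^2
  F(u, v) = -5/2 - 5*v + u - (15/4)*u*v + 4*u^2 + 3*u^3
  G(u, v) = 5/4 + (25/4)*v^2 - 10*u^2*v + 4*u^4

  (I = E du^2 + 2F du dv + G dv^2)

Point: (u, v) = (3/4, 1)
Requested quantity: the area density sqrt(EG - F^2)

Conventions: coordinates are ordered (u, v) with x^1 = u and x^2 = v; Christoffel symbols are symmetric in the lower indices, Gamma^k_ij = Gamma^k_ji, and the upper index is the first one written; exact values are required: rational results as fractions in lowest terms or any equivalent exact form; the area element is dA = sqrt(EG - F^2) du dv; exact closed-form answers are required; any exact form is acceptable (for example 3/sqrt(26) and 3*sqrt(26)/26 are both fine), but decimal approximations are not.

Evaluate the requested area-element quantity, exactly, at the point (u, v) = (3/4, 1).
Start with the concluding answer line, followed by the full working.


Answer: sqrt(EG - F^2) = 9*sqrt(57)/32

E = 837/64, F = -387/64, G = 201/64; EG - F^2 = 4617/1024


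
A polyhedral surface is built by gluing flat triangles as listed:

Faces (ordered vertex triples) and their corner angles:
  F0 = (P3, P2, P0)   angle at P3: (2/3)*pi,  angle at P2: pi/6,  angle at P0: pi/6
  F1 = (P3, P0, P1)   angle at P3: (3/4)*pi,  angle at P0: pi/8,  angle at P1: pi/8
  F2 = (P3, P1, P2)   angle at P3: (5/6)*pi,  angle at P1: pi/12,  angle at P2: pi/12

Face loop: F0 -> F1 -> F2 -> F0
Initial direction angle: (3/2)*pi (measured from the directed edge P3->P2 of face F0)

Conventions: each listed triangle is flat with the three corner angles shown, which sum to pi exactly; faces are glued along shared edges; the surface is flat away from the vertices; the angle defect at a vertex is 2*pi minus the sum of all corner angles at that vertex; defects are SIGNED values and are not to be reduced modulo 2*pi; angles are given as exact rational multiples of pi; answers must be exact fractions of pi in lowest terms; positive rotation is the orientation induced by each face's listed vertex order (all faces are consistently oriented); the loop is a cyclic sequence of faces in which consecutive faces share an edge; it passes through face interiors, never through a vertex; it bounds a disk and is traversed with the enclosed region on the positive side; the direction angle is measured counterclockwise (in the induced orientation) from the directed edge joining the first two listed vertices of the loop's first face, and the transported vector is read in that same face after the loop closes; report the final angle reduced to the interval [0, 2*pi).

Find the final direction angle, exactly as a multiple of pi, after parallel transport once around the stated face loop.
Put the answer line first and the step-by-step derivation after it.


Answer: final direction angle = (5/4)*pi

enclosed vertex P3: corner angles sum to (9/4)*pi, defect = 2*pi - (9/4)*pi = -pi/4
the final direction is the initial angle plus the enclosed defects, taken mod 2*pi in the induced orientation
final angle = (3/2)*pi - pi/4 = (5/4)*pi (mod 2*pi)


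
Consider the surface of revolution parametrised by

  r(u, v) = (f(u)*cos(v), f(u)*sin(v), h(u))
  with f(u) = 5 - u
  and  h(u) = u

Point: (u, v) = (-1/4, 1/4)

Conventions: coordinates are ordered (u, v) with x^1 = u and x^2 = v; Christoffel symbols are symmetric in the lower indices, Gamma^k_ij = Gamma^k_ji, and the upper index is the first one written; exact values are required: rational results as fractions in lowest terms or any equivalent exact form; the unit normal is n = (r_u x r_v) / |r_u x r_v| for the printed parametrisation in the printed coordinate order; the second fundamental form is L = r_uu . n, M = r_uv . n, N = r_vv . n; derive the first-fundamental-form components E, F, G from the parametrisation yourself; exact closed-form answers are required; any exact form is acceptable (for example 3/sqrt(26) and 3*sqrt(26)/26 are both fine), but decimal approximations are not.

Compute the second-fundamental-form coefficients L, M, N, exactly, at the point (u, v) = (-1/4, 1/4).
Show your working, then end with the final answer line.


f = 21/4, f' = -1, f'' = 0, h' = 1, h'' = 0
E = 2, F = 0, G = 441/16; answer radicand W^2 = 2
unnormalised second-form numerators: l = 0, m = 0, n = 21/4; L = l/sqrt(2), and similarly M = m/sqrt(W^2), N = n/sqrt(W^2)

Answer: L = 0, M = 0, N = 21*sqrt(2)/8


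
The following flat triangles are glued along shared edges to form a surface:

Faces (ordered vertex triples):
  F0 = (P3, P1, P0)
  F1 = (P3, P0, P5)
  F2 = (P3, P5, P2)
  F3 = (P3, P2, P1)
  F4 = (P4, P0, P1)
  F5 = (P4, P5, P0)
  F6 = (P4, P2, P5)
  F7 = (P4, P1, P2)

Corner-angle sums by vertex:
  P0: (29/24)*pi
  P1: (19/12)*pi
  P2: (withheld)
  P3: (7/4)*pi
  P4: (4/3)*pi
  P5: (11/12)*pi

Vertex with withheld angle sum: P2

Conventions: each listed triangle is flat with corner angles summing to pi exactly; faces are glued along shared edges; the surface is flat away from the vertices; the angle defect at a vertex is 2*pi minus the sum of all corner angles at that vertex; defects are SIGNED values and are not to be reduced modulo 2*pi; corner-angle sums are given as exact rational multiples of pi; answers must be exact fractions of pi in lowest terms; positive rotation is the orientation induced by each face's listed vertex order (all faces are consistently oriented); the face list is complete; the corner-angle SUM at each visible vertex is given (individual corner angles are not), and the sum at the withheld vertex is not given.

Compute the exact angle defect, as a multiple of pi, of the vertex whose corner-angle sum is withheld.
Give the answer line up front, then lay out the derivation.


Answer: defect(P2) = (19/24)*pi

V = 6, E = 12, F = 8; chi = V - E + F = 2
Gauss-Bonnet: total defect = 2*pi*chi = 4*pi; visible defects sum to (77/24)*pi


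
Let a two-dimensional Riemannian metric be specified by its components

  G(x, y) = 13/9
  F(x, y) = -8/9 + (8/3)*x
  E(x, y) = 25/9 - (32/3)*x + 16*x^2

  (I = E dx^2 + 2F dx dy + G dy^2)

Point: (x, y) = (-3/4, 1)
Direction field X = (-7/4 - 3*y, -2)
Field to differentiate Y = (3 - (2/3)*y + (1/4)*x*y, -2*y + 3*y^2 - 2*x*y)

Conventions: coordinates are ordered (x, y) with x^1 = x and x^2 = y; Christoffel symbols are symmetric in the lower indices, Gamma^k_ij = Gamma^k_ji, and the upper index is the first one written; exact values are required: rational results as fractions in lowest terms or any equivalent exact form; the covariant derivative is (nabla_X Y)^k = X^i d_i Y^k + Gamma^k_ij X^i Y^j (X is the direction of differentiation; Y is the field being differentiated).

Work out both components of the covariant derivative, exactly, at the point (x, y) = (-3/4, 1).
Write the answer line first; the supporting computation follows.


Answer: (nabla_X Y)^x = 6221/672, (nabla_X Y)^y = -4141/1456

E = 178/9, F = -26/9, G = 13/9 at the point
E_x = -104/3, E_y = 0, F_x = 8/3, F_y = 0, G_x = 0, G_y = 0
EG - F^2 = 182/9;  g^inv = (9/182) * [[13/9, 26/9], [26/9, 178/9]]
first-kind symbols [ij,l] = (1/2)(d_i g_jl + d_j g_il - d_l g_ij): [xx,x] = E_x/2 = -52/3, [xx,y] = F_x - E_y/2 = 8/3, [xy,x] = E_y/2 = 0, [xy,y] = G_x/2 = 0, [yy,x] = F_y - G_x/2 = 0, [yy,y] = G_y/2 = 0
Gamma^x_ij = (G*[ij,x] - F*[ij,y])/(EG - F^2), Gamma^y_ij = (E*[ij,y] - F*[ij,x])/(EG - F^2)
Gamma_xxx = -6/7, Gamma_xxy = 0, Gamma_xyy = 0, Gamma_yxx = 12/91, Gamma_yxy = 0, Gamma_yyy = 0
X = (-19/4, -2), Y = (103/48, 5/2) at the point


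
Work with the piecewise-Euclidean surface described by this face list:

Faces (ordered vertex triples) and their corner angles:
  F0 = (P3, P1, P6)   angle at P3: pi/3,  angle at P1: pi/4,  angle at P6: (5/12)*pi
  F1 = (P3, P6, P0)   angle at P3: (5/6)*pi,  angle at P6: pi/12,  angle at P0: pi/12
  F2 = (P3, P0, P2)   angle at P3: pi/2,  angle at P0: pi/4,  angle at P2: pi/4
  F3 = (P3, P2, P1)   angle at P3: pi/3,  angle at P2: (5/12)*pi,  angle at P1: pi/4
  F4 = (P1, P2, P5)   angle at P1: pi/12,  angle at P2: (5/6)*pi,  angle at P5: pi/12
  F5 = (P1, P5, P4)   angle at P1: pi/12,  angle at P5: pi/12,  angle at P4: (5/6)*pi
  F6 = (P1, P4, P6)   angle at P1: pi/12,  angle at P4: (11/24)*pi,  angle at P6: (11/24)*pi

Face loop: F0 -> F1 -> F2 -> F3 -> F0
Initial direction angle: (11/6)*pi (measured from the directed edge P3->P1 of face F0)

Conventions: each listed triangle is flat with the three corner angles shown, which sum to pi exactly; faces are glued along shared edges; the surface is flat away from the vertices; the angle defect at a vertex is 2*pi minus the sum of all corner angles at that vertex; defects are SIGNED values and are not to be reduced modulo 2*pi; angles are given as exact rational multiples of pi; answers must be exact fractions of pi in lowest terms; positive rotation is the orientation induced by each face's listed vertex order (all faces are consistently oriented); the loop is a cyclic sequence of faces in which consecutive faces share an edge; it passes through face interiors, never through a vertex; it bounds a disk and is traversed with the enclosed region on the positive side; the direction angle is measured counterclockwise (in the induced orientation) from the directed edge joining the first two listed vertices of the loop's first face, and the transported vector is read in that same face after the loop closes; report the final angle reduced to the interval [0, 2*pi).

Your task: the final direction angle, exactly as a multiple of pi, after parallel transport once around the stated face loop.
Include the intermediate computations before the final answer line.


enclosed vertex P3: corner angles sum to 2*pi, defect = 2*pi - 2*pi = 0
summing the enclosed defects onto the initial angle, mod 2*pi in the induced orientation:
final angle = (11/6)*pi + 0 = (11/6)*pi (mod 2*pi)

Answer: final direction angle = (11/6)*pi


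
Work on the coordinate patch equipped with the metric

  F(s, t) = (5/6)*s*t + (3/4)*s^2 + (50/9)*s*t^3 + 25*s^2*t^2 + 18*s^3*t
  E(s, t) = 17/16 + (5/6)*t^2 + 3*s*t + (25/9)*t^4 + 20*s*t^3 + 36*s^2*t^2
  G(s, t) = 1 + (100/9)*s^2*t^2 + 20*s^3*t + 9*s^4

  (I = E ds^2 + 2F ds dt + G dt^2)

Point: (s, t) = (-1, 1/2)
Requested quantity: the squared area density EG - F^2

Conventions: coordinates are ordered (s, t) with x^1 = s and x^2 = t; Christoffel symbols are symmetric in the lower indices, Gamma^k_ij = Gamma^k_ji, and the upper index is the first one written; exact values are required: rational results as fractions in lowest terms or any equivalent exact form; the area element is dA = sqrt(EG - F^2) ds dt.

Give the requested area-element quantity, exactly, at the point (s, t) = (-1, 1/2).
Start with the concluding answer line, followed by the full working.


Answer: EG - F^2 = 74/9

E = 58/9, F = -28/9, G = 25/9; EG - F^2 = 74/9


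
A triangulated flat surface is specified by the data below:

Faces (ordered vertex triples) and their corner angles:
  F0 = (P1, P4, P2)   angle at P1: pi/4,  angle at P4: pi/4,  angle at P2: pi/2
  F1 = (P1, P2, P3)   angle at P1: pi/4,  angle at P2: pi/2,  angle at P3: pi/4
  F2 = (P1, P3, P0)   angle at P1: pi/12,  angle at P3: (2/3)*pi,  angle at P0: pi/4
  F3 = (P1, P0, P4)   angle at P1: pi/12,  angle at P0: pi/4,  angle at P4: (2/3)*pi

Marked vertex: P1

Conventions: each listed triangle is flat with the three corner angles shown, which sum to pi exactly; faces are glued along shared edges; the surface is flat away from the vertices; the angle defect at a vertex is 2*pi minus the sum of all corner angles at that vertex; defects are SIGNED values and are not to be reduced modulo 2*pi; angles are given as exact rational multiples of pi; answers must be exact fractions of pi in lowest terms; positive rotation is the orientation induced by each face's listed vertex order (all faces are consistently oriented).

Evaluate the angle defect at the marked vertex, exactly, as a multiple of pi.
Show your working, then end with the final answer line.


Sum of corner angles at P1: (2/3)*pi
defect = 2*pi - (2/3)*pi

Answer: defect(P1) = (4/3)*pi


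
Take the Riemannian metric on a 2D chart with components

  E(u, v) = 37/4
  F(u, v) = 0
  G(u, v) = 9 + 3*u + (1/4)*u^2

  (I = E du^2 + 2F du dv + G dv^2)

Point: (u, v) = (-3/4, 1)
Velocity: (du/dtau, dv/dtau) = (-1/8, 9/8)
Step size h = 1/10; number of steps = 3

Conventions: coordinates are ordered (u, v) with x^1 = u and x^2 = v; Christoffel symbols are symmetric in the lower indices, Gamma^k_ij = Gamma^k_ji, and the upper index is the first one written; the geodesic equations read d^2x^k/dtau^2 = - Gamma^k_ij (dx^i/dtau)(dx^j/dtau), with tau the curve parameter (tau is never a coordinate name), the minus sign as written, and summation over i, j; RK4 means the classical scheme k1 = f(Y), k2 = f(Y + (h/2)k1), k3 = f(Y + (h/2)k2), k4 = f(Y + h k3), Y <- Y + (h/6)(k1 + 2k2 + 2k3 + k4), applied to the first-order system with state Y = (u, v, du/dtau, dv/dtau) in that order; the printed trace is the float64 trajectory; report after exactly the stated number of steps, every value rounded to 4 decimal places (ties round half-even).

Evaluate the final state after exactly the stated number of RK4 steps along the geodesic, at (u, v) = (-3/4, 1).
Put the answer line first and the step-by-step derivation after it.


Answer: u = -0.7794, v = 1.3396, du/dtau = -0.0706, dv/dtau = 1.1377

f(Y) = (du/dtau, dv/dtau, -Gamma^u_ij Y'^i Y'^j, -Gamma^v_ij Y'^i Y'^j) with the Gammas evaluated at the stage position; h = 0.100000; intermediate values shown to 6 dp
step 0: u = -0.7500, v = 1.0000, du/dtau = -0.1250, dv/dtau = 1.1250
step 1:
  k1: at (u, v) = (-0.750000, 1.000000), (du/dtau, dv/dtau) = (-0.125000, 1.125000); Gamma_uuu = 0.000000, Gamma_uuv = 0.000000, Gamma_uvv = -0.141892, Gamma_vuu = 0.000000, Gamma_vuv = 0.190476, Gamma_vvv = 0.000000; k1 = (-0.125000, 1.125000, 0.179582, 0.053571)
  k2: at (u, v) = (-0.756250, 1.056250), (du/dtau, dv/dtau) = (-0.116021, 1.127679); Gamma_uuu = 0.000000, Gamma_uuv = 0.000000, Gamma_uvv = -0.141723, Gamma_vuu = 0.000000, Gamma_vuv = 0.190703, Gamma_vvv = 0.000000; k2 = (-0.116021, 1.127679, 0.180223, 0.049901)
  k3: at (u, v) = (-0.755801, 1.056384), (du/dtau, dv/dtau) = (-0.115989, 1.127495); Gamma_uuu = 0.000000, Gamma_uuv = 0.000000, Gamma_uvv = -0.141735, Gamma_vuu = 0.000000, Gamma_vuv = 0.190687, Gamma_vvv = 0.000000; k3 = (-0.115989, 1.127495, 0.180180, 0.049875)
  k4: at (u, v) = (-0.761599, 1.112750), (du/dtau, dv/dtau) = (-0.106982, 1.129987); Gamma_uuu = 0.000000, Gamma_uuv = 0.000000, Gamma_uvv = -0.141578, Gamma_vuu = 0.000000, Gamma_vuv = 0.190898, Gamma_vvv = 0.000000; k4 = (-0.106982, 1.129987, 0.180777, 0.046155)
  Y <- Y + (h/6)(k1 + 2k2 + 2k3 + k4): u = -0.7616, v = 1.1128, du/dtau = -0.1070, dv/dtau = 1.1300
step 2:
  k1: at (u, v) = (-0.761600, 1.112756), (du/dtau, dv/dtau) = (-0.106981, 1.129988); Gamma_uuu = 0.000000, Gamma_uuv = 0.000000, Gamma_uvv = -0.141578, Gamma_vuu = 0.000000, Gamma_vuv = 0.190898, Gamma_vvv = 0.000000; k1 = (-0.106981, 1.129988, 0.180778, 0.046154)
  k2: at (u, v) = (-0.766949, 1.169255), (du/dtau, dv/dtau) = (-0.097942, 1.132296); Gamma_uuu = 0.000000, Gamma_uuv = 0.000000, Gamma_uvv = -0.141434, Gamma_vuu = 0.000000, Gamma_vuv = 0.191093, Gamma_vvv = 0.000000; k2 = (-0.097942, 1.132296, 0.181331, 0.042384)
  k3: at (u, v) = (-0.766497, 1.169370), (du/dtau, dv/dtau) = (-0.097914, 1.132107); Gamma_uuu = 0.000000, Gamma_uuv = 0.000000, Gamma_uvv = -0.141446, Gamma_vuu = 0.000000, Gamma_vuv = 0.191077, Gamma_vvv = 0.000000; k3 = (-0.097914, 1.132107, 0.181287, 0.042361)
  k4: at (u, v) = (-0.771391, 1.225966), (du/dtau, dv/dtau) = (-0.088852, 1.134224); Gamma_uuu = 0.000000, Gamma_uuv = 0.000000, Gamma_uvv = -0.141314, Gamma_vuu = 0.000000, Gamma_vuv = 0.191255, Gamma_vvv = 0.000000; k4 = (-0.088852, 1.134224, 0.181795, 0.038549)
  Y <- Y + (h/6)(k1 + 2k2 + 2k3 + k4): u = -0.7714, v = 1.2260, du/dtau = -0.0889, dv/dtau = 1.1342
step 3:
  k1: at (u, v) = (-0.771392, 1.225973), (du/dtau, dv/dtau) = (-0.088850, 1.134225); Gamma_uuu = 0.000000, Gamma_uuv = 0.000000, Gamma_uvv = -0.141314, Gamma_vuu = 0.000000, Gamma_vuv = 0.191256, Gamma_vvv = 0.000000; k1 = (-0.088850, 1.134225, 0.181795, 0.038548)
  k2: at (u, v) = (-0.775835, 1.282684), (du/dtau, dv/dtau) = (-0.079761, 1.136152); Gamma_uuu = 0.000000, Gamma_uuv = 0.000000, Gamma_uvv = -0.141194, Gamma_vuu = 0.000000, Gamma_vuv = 0.191418, Gamma_vvv = 0.000000; k2 = (-0.079761, 1.136152, 0.182259, 0.034693)
  k3: at (u, v) = (-0.775380, 1.282780), (du/dtau, dv/dtau) = (-0.079737, 1.135959); Gamma_uuu = 0.000000, Gamma_uuv = 0.000000, Gamma_uvv = -0.141206, Gamma_vuu = 0.000000, Gamma_vuv = 0.191401, Gamma_vvv = 0.000000; k3 = (-0.079737, 1.135959, 0.182213, 0.034674)
  k4: at (u, v) = (-0.779366, 1.339568), (du/dtau, dv/dtau) = (-0.070629, 1.137692); Gamma_uuu = 0.000000, Gamma_uuv = 0.000000, Gamma_uvv = -0.141098, Gamma_vuu = 0.000000, Gamma_vuv = 0.191548, Gamma_vvv = 0.000000; k4 = (-0.070629, 1.137692, 0.182629, 0.030783)
  Y <- Y + (h/6)(k1 + 2k2 + 2k3 + k4): u = -0.7794, v = 1.3396, du/dtau = -0.0706, dv/dtau = 1.1377


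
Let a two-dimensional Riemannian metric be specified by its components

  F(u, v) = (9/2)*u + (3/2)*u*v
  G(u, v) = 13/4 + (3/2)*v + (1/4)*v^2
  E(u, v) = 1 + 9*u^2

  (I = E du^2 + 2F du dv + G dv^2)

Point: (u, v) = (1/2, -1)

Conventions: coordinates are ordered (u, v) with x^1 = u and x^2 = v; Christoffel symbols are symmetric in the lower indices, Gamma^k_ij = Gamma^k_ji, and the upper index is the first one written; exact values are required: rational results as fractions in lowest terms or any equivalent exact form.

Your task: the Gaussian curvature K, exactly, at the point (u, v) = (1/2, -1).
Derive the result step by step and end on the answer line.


E = 13/4, F = 3/2, G = 2, EG - F^2 = 17/4 at the point
E_u = 9, E_v = 0, F_u = 3, F_v = 3/4, G_u = 0, G_v = 1
E_vv = 0, F_uv = 3/2, G_uu = 0
By Brioschi, K is (det M1 - det M2) divided by (EG - F^2) squared.
M1 = [[-E_vv/2 + F_uv - G_uu/2, E_u/2, F_u - E_v/2], [F_v - G_u/2, E, F], [G_v/2, F, G]] = [[3/2, 9/2, 3], [3/4, 13/4, 3/2], [1/2, 3/2, 2]]; det M1 = 3/2
M2 = [[0, E_v/2, G_u/2], [E_v/2, E, F], [G_u/2, F, G]] = [[0, 0, 0], [0, 13/4, 3/2], [0, 3/2, 2]]; det M2 = 0
det M1 - det M2 = 3/2; K = 3/2 / (17/4)^2 = 24/289

Answer: K = 24/289


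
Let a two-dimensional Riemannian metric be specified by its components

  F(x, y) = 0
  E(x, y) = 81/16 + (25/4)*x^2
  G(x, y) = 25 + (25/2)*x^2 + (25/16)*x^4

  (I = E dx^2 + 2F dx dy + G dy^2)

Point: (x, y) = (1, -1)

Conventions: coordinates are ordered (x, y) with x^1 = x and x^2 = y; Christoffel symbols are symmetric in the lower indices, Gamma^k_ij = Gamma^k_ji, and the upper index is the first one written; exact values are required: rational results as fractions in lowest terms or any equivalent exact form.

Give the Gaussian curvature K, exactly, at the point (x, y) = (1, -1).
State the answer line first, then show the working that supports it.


Answer: K = -2592/163805

E = 181/16, F = 0, G = 625/16, EG - F^2 = 113125/256 at the point
E_x = 25/2, E_y = 0, F_x = 0, F_y = 0, G_x = 125/4, G_y = 0
E_yy = 0, F_xy = 0, G_xx = 175/4
Apply the Brioschi formula K = (det M1 - det M2)/(EG - F^2)^2 over the derivative matrices of E, F, G.
M1 = [[-E_yy/2 + F_xy - G_xx/2, E_x/2, F_x - E_y/2], [F_y - G_x/2, E, F], [G_y/2, F, G]] = [[-175/8, 25/4, 0], [-125/8, 181/16, 0], [0, 0, 625/16]]; det M1 = -11984375/2048
M2 = [[0, E_y/2, G_x/2], [E_y/2, E, F], [G_x/2, F, G]] = [[0, 0, 125/8], [0, 181/16, 0], [125/8, 0, 625/16]]; det M2 = -2828125/1024
det M1 - det M2 = -6328125/2048; K = -6328125/2048 / (113125/256)^2 = -2592/163805


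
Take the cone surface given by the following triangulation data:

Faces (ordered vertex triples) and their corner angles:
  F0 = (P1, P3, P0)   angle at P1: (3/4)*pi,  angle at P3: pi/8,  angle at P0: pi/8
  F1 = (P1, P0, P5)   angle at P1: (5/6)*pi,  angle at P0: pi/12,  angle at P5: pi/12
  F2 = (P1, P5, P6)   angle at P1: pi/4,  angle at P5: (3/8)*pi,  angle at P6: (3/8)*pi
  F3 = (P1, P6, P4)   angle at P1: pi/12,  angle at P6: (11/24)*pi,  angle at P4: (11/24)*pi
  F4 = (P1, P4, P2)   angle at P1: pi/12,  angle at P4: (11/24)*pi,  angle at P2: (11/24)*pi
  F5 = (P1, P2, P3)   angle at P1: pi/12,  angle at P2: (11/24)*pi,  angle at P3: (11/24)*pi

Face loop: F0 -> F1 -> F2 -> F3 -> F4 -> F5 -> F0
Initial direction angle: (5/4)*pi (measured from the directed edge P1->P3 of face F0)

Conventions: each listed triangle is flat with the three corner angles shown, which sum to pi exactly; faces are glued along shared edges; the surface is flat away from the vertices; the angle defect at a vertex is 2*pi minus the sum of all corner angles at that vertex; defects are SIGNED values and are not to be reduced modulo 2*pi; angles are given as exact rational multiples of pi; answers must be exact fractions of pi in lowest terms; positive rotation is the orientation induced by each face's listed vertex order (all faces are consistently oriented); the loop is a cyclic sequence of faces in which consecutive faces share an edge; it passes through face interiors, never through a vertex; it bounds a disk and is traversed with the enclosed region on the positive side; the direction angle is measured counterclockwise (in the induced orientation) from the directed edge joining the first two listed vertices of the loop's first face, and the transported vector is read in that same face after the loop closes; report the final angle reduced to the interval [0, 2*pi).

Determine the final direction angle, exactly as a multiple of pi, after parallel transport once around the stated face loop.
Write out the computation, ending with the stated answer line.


enclosed vertex P1: corner angles sum to (25/12)*pi, defect = 2*pi - (25/12)*pi = -pi/12
summing the enclosed defects onto the initial angle, mod 2*pi in the induced orientation:
final angle = (5/4)*pi - pi/12 = (7/6)*pi (mod 2*pi)

Answer: final direction angle = (7/6)*pi


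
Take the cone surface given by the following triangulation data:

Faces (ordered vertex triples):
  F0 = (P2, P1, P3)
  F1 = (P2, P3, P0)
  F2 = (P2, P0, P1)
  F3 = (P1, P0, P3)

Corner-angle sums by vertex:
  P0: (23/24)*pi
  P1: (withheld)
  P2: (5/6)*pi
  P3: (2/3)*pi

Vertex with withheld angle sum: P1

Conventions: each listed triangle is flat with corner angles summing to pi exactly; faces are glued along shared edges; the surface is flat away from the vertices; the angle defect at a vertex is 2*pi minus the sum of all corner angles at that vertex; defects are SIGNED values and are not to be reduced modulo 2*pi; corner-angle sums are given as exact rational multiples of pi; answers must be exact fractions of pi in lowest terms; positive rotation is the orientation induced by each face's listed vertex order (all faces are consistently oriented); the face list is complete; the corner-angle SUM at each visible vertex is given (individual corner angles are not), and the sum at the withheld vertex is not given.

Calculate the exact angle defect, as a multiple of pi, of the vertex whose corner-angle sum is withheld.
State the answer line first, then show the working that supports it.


Answer: defect(P1) = (11/24)*pi

V = 4, E = 6, F = 4; chi = V - E + F = 2
Gauss-Bonnet: total defect = 2*pi*chi = 4*pi; visible defects sum to (85/24)*pi


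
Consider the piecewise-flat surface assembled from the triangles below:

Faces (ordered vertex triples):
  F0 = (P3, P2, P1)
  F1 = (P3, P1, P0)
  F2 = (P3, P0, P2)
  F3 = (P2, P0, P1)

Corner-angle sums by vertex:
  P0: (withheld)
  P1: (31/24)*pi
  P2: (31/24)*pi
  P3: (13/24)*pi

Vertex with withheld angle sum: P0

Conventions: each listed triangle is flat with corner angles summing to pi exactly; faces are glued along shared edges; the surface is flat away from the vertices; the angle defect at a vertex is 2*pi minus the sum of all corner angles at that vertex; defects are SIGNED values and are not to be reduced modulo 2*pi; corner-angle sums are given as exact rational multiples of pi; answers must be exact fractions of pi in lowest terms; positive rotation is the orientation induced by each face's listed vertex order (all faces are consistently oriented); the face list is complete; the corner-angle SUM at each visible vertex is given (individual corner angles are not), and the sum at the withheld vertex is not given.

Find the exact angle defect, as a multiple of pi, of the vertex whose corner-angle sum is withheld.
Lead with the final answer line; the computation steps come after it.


Answer: defect(P0) = (9/8)*pi

V = 4, E = 6, F = 4; chi = V - E + F = 2
Gauss-Bonnet: total defect = 2*pi*chi = 4*pi; visible defects sum to (23/8)*pi


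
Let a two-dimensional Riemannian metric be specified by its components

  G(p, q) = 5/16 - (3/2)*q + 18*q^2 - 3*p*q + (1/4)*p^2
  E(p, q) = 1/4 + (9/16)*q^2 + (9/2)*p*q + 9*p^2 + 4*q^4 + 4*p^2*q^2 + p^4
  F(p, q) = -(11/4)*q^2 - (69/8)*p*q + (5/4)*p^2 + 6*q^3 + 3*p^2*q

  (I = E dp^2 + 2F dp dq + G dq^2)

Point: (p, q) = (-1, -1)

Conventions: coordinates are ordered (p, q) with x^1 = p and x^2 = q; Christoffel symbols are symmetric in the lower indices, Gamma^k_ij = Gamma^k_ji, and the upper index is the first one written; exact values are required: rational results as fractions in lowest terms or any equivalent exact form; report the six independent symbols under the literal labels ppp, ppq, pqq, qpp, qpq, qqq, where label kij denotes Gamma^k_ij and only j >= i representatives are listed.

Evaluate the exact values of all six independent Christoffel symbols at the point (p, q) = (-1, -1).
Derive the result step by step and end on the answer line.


E = 373/16, F = -153/8, G = 273/16 at the point
E_p = -69/2, E_q = -237/8, F_p = 97/8, F_q = 281/8, G_p = 5/2, G_q = -69/2
EG - F^2 = 8193/256;  g^inv = (256/8193) * [[273/16, 153/8], [153/8, 373/16]]
first-kind symbols [ij,l] = (1/2)(d_i g_jl + d_j g_il - d_l g_ij): [pp,p] = E_p/2 = -69/4, [pp,q] = F_p - E_q/2 = 431/16, [pq,p] = E_q/2 = -237/16, [pq,q] = G_p/2 = 5/4, [qq,p] = F_q - G_p/2 = 271/8, [qq,q] = G_q/2 = -69/4
Gamma^p_ij = (G*[ij,p] - F*[ij,q])/(EG - F^2), Gamma^q_ij = (E*[ij,q] - F*[ij,p])/(EG - F^2)

Answer: Gamma_ppp = 18846/2731, Gamma_ppq = -19527/2731, Gamma_pqq = 21170/2731, Gamma_qpp = 76307/8193, Gamma_qpq = -65062/8193, Gamma_qqq = 20968/2731


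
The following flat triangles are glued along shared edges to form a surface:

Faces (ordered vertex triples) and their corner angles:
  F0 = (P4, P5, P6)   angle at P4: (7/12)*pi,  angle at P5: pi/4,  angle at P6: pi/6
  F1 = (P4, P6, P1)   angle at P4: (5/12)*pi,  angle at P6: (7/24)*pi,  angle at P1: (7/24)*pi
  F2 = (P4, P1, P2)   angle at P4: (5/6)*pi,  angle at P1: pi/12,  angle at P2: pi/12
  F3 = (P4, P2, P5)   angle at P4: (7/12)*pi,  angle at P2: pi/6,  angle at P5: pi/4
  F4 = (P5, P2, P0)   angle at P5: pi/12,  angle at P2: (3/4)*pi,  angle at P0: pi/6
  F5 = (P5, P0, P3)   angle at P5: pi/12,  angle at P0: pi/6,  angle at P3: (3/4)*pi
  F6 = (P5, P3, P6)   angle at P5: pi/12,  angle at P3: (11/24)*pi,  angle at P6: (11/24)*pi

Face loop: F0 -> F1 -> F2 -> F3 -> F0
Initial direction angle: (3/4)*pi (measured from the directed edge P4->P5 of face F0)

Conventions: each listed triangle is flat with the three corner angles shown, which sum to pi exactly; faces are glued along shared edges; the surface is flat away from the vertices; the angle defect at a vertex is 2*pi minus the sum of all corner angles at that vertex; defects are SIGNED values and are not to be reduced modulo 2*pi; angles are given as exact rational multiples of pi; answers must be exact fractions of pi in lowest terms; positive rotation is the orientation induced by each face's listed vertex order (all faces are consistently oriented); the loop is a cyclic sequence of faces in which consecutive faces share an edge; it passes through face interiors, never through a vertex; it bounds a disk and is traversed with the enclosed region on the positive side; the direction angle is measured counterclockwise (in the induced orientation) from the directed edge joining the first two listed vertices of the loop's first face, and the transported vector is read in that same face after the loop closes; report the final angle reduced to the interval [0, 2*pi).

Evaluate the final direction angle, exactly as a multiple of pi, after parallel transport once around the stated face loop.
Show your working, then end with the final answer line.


enclosed vertex P4: corner angles sum to (29/12)*pi, defect = 2*pi - (29/12)*pi = (-5/12)*pi
summing the enclosed defects onto the initial angle, mod 2*pi in the induced orientation:
final angle = (3/4)*pi - (5/12)*pi = pi/3 (mod 2*pi)

Answer: final direction angle = pi/3


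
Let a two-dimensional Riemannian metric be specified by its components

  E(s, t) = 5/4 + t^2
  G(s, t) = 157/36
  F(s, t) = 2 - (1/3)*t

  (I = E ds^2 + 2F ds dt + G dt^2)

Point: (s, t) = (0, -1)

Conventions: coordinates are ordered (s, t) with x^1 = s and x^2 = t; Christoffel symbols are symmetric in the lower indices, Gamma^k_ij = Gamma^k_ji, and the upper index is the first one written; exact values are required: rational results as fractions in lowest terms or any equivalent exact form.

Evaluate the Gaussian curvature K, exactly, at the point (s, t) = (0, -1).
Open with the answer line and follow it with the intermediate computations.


Answer: K = -16272/395641

E = 9/4, F = 7/3, G = 157/36, EG - F^2 = 629/144 at the point
E_s = 0, E_t = -2, F_s = 0, F_t = -1/3, G_s = 0, G_t = 0
E_tt = 2, F_st = 0, G_ss = 0
The intrinsic route: Brioschi's K = (det M1 - det M2)/(EG - F^2)^2.
M1 = [[-E_tt/2 + F_st - G_ss/2, E_s/2, F_s - E_t/2], [F_t - G_s/2, E, F], [G_t/2, F, G]] = [[-1, 0, 1], [-1/3, 9/4, 7/3], [0, 7/3, 157/36]]; det M1 = -247/48
M2 = [[0, E_t/2, G_s/2], [E_t/2, E, F], [G_s/2, F, G]] = [[0, -1, 0], [-1, 9/4, 7/3], [0, 7/3, 157/36]]; det M2 = -157/36
det M1 - det M2 = -113/144; K = -113/144 / (629/144)^2 = -16272/395641
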